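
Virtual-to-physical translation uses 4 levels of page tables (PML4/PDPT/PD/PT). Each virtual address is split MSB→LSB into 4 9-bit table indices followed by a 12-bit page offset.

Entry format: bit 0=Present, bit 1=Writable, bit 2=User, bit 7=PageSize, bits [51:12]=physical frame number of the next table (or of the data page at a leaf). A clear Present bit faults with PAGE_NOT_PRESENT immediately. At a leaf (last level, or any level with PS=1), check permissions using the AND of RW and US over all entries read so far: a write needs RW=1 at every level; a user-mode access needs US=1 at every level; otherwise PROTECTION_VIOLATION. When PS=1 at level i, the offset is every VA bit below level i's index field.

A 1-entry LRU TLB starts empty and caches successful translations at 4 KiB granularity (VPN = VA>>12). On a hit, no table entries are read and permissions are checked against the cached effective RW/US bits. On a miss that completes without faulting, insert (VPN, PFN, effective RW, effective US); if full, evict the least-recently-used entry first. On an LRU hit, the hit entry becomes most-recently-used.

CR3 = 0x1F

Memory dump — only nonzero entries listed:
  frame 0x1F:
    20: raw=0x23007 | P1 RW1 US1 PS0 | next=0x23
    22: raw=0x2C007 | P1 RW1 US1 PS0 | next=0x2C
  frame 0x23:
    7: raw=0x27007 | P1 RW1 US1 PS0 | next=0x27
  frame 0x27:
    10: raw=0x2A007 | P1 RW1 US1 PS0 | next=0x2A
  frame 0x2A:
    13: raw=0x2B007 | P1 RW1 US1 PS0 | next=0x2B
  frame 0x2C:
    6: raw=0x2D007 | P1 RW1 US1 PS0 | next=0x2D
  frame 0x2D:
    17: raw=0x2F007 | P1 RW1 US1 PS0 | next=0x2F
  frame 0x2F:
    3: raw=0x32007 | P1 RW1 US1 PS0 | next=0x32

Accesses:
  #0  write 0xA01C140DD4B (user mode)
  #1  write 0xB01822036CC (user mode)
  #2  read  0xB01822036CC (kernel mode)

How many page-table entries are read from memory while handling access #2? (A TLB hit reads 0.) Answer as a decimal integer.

Per-access translation:
#0 VA=0xA01C140DD4B (w,user):
  L0: frame=0x1F idx=20 entry=0x23007 [P=1 RW=1 US=1 PS=0]
  L1: frame=0x23 idx=7 entry=0x27007 [P=1 RW=1 US=1 PS=0]
  L2: frame=0x27 idx=10 entry=0x2A007 [P=1 RW=1 US=1 PS=0]
  L3: frame=0x2A idx=13 entry=0x2B007 [P=1 RW=1 US=1 PS=0]
  ✓ 0x2BD4B  — 4 lookups
#1 VA=0xB01822036CC (w,user):
  L0: frame=0x1F idx=22 entry=0x2C007 [P=1 RW=1 US=1 PS=0]
  L1: frame=0x2C idx=6 entry=0x2D007 [P=1 RW=1 US=1 PS=0]
  L2: frame=0x2D idx=17 entry=0x2F007 [P=1 RW=1 US=1 PS=0]
  L3: frame=0x2F idx=3 entry=0x32007 [P=1 RW=1 US=1 PS=0]
  ✓ 0x326CC  — 4 lookups
#2 VA=0xB01822036CC (r,kernel):
  TLB hit vpn=0xB0182203 → PA=0x326CC

Entries read for #2: 0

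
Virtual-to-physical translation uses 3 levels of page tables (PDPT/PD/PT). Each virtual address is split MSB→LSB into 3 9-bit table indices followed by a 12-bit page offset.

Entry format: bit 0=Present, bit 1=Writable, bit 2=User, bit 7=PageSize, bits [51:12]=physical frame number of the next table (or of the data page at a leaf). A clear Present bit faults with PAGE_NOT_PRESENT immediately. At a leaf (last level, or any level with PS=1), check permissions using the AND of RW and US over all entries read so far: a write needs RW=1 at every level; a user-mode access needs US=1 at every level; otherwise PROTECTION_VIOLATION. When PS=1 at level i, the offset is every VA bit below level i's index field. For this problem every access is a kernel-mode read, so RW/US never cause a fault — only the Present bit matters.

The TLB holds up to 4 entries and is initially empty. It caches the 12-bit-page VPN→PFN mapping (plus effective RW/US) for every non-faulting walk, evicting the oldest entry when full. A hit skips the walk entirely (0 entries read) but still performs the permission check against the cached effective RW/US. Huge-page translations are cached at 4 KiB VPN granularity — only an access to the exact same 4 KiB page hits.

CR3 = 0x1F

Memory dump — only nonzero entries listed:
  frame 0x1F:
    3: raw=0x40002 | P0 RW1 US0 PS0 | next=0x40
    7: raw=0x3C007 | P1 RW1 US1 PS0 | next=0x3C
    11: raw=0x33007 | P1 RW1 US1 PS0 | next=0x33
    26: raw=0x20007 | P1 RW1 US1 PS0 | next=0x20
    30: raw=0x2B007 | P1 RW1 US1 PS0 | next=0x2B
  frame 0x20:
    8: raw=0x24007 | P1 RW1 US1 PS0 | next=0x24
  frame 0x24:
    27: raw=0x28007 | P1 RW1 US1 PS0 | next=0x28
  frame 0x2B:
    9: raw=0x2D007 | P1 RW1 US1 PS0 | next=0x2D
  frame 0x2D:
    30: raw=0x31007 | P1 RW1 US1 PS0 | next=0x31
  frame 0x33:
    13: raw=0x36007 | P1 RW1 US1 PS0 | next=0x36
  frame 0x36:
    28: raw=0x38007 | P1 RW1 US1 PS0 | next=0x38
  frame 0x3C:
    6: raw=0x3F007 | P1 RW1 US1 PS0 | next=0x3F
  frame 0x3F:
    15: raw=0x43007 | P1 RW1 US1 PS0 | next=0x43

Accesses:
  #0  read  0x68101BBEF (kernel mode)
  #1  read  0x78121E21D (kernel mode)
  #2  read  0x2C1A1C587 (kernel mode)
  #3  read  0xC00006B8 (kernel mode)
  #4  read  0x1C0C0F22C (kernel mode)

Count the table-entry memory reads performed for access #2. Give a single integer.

Walk each access:
#0 VA=0x68101BBEF (r,kernel):
  L0 @0x1F[26] → 0x20007  P=1,RW=1,US=1,PS=0
  L1 @0x20[8] → 0x24007  P=1,RW=1,US=1,PS=0
  L2 @0x24[27] → 0x28007  P=1,RW=1,US=1,PS=0
  ✓ 0x28BEF  — 3 lookups
#1 VA=0x78121E21D (r,kernel):
  L0 @0x1F[30] → 0x2B007  P=1,RW=1,US=1,PS=0
  L1 @0x2B[9] → 0x2D007  P=1,RW=1,US=1,PS=0
  L2 @0x2D[30] → 0x31007  P=1,RW=1,US=1,PS=0
  ✓ 0x3121D  — 3 lookups
#2 VA=0x2C1A1C587 (r,kernel):
  L0 @0x1F[11] → 0x33007  P=1,RW=1,US=1,PS=0
  L1 @0x33[13] → 0x36007  P=1,RW=1,US=1,PS=0
  L2 @0x36[28] → 0x38007  P=1,RW=1,US=1,PS=0
  ✓ 0x38587  — 3 lookups
#3 VA=0xC00006B8 (r,kernel):
  L0 @0x1F[3] → 0x40002  P=0,RW=1,US=0,PS=0
  ✗ PAGE_NOT_PRESENT  [1 reads]
#4 VA=0x1C0C0F22C (r,kernel):
  L0 @0x1F[7] → 0x3C007  P=1,RW=1,US=1,PS=0
  L1 @0x3C[6] → 0x3F007  P=1,RW=1,US=1,PS=0
  L2 @0x3F[15] → 0x43007  P=1,RW=1,US=1,PS=0
  ✓ 0x4322C  — 3 lookups

Entries read for #2: 3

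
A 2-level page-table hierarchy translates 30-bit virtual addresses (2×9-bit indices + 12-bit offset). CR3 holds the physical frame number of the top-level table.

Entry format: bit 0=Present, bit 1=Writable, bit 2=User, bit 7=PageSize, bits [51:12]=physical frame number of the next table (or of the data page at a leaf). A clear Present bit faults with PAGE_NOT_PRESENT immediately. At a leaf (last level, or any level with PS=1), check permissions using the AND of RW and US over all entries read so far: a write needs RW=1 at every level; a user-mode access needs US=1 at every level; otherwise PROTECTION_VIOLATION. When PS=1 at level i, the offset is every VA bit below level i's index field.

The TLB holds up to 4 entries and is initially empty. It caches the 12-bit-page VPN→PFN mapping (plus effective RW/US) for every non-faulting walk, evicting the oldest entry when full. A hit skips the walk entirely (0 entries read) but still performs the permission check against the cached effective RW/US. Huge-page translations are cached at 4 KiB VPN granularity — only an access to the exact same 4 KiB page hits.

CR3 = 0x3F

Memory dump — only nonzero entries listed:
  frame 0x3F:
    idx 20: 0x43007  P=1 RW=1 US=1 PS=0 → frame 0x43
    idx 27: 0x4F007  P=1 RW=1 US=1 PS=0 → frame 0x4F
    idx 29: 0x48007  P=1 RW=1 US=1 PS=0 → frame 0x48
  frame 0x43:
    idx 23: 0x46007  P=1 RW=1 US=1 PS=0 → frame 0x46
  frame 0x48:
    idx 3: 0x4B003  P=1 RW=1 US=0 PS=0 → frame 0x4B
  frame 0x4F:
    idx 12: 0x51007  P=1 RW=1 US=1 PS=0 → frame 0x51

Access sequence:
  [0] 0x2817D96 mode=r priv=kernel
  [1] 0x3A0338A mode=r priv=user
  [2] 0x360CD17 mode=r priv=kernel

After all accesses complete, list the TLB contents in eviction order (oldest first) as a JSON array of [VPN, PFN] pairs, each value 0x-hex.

Walk each access:
#0 VA=0x2817D96 (r,kernel):
  lvl0: tbl 0x3F, slot 20 ⇒ 0x43007 (P1/RW1/US1/PS0)
  lvl1: tbl 0x43, slot 23 ⇒ 0x46007 (P1/RW1/US1/PS0)
  ⇒ phys 0x46D96  [2 reads]
#1 VA=0x3A0338A (r,user):
  lvl0: tbl 0x3F, slot 29 ⇒ 0x48007 (P1/RW1/US1/PS0)
  lvl1: tbl 0x48, slot 3 ⇒ 0x4B003 (P1/RW1/US0/PS0)
  → PROTECTION_VIOLATION  (2 entries read)
#2 VA=0x360CD17 (r,kernel):
  lvl0: tbl 0x3F, slot 27 ⇒ 0x4F007 (P1/RW1/US1/PS0)
  lvl1: tbl 0x4F, slot 12 ⇒ 0x51007 (P1/RW1/US1/PS0)
  ⇒ phys 0x51D17  [2 reads]

TLB: [["0x2817", "0x46"], ["0x360C", "0x51"]]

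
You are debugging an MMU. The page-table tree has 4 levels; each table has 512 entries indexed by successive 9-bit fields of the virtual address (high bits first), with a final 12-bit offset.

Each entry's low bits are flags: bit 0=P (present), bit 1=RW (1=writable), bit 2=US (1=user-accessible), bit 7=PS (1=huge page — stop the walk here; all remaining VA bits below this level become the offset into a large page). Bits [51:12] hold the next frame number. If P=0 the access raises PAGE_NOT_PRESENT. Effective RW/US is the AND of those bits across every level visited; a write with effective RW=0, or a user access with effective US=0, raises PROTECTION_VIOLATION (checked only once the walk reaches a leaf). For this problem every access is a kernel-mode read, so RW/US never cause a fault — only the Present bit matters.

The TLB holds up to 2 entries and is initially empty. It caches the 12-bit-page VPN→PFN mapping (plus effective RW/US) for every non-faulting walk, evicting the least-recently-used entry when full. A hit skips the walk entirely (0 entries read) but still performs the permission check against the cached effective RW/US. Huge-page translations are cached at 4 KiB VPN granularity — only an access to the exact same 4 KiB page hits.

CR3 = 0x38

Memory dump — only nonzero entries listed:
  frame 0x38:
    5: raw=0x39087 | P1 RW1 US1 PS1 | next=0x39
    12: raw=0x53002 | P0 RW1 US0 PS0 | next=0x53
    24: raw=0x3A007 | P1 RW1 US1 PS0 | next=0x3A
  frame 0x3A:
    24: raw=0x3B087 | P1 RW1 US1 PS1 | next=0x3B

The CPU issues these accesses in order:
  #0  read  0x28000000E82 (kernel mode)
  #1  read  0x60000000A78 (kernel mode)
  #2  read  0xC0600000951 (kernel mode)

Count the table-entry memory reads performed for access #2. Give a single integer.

Per-access translation:
#0 VA=0x28000000E82 (r,kernel):
  [0] read 0x38 idx=5: raw=0x39087 flags P=1 W=1 U=1 S=1
  → PA=0x39E82 (huge @L0)  (1 entries read)
#1 VA=0x60000000A78 (r,kernel):
  [0] read 0x38 idx=12: raw=0x53002 flags P=0 W=1 U=0 S=0
  ⇒ fault: PAGE_NOT_PRESENT  — 1 lookups
#2 VA=0xC0600000951 (r,kernel):
  [0] read 0x38 idx=24: raw=0x3A007 flags P=1 W=1 U=1 S=0
  [1] read 0x3A idx=24: raw=0x3B087 flags P=1 W=1 U=1 S=1
  → PA=0x3B951 (huge @L1)  (2 entries read)

Entries read for #2: 2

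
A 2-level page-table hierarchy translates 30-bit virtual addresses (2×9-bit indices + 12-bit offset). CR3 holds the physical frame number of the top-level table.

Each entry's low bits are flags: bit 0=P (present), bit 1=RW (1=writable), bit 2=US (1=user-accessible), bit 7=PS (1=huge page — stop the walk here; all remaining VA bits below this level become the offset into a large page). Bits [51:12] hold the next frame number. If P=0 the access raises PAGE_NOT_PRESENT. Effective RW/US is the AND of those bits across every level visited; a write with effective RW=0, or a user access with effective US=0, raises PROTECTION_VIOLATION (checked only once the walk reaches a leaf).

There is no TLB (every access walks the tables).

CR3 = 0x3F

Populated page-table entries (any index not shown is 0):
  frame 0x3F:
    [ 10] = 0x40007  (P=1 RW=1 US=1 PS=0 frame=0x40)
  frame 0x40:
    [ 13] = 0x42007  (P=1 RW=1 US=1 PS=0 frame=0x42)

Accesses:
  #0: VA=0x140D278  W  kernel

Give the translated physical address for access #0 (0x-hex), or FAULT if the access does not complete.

Walk each access:
#0 VA=0x140D278 (w,kernel):
  L0: frame=0x3F idx=10 entry=0x40007 [P=1 RW=1 US=1 PS=0]
  L1: frame=0x40 idx=13 entry=0x42007 [P=1 RW=1 US=1 PS=0]
  ⇒ phys 0x42278  [2 reads]

Access #0 PA: 0x42278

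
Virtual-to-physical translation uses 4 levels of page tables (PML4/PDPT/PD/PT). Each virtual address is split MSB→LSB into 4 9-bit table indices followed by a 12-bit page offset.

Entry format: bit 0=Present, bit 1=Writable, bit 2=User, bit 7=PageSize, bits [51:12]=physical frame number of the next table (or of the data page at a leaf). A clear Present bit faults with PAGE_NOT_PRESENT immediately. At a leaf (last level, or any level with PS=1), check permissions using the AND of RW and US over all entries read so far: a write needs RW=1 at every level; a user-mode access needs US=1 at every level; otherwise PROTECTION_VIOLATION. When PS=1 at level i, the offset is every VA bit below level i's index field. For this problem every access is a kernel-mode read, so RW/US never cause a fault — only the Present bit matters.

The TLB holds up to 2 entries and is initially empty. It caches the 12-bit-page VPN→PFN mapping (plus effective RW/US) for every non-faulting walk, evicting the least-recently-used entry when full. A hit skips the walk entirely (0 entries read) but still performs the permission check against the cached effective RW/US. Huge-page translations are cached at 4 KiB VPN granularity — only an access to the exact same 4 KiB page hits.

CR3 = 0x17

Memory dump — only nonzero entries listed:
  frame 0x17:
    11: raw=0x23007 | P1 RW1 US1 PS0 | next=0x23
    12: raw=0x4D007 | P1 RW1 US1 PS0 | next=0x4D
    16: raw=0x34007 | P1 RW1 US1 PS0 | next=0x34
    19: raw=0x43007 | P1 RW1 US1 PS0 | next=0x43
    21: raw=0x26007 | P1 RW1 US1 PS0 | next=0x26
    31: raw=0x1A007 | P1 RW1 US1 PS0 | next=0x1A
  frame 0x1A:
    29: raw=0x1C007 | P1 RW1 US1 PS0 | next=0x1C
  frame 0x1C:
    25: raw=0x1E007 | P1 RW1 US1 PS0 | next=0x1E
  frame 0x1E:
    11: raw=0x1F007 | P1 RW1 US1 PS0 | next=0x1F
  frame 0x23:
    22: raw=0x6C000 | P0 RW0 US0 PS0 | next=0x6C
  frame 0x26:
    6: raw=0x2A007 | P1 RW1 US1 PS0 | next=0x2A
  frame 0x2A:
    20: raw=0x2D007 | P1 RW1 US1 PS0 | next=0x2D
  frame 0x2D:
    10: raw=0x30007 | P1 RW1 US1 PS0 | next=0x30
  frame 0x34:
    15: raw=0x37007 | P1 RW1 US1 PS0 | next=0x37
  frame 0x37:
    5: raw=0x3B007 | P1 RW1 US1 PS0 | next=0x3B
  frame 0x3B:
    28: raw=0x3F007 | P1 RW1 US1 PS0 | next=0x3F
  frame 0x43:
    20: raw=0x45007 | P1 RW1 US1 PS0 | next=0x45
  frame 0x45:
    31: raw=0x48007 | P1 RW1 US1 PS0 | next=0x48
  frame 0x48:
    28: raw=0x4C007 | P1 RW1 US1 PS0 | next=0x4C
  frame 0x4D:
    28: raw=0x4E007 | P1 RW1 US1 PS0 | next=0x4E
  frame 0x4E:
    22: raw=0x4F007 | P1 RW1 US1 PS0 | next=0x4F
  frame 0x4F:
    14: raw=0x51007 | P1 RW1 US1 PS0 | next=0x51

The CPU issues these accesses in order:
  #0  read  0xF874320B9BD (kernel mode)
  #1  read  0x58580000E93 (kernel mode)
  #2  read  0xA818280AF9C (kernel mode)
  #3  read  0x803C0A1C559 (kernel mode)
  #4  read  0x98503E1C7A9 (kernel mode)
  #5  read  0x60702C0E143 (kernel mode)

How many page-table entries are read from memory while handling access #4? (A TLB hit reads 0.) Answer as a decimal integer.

Per-access translation:
#0 VA=0xF874320B9BD (r,kernel):
  L0 @0x17[31] → 0x1A007  P=1,RW=1,US=1,PS=0
  L1 @0x1A[29] → 0x1C007  P=1,RW=1,US=1,PS=0
  L2 @0x1C[25] → 0x1E007  P=1,RW=1,US=1,PS=0
  L3 @0x1E[11] → 0x1F007  P=1,RW=1,US=1,PS=0
  → PA=0x1F9BD  (4 entries read)
#1 VA=0x58580000E93 (r,kernel):
  L0 @0x17[11] → 0x23007  P=1,RW=1,US=1,PS=0
  L1 @0x23[22] → 0x6C000  P=0,RW=0,US=0,PS=0
  ⇒ fault: PAGE_NOT_PRESENT  — 2 lookups
#2 VA=0xA818280AF9C (r,kernel):
  L0 @0x17[21] → 0x26007  P=1,RW=1,US=1,PS=0
  L1 @0x26[6] → 0x2A007  P=1,RW=1,US=1,PS=0
  L2 @0x2A[20] → 0x2D007  P=1,RW=1,US=1,PS=0
  L3 @0x2D[10] → 0x30007  P=1,RW=1,US=1,PS=0
  → PA=0x30F9C  (4 entries read)
#3 VA=0x803C0A1C559 (r,kernel):
  L0 @0x17[16] → 0x34007  P=1,RW=1,US=1,PS=0
  L1 @0x34[15] → 0x37007  P=1,RW=1,US=1,PS=0
  L2 @0x37[5] → 0x3B007  P=1,RW=1,US=1,PS=0
  L3 @0x3B[28] → 0x3F007  P=1,RW=1,US=1,PS=0
  → PA=0x3F559  (4 entries read)
#4 VA=0x98503E1C7A9 (r,kernel):
  L0 @0x17[19] → 0x43007  P=1,RW=1,US=1,PS=0
  L1 @0x43[20] → 0x45007  P=1,RW=1,US=1,PS=0
  L2 @0x45[31] → 0x48007  P=1,RW=1,US=1,PS=0
  L3 @0x48[28] → 0x4C007  P=1,RW=1,US=1,PS=0
  → PA=0x4C7A9  (4 entries read)
#5 VA=0x60702C0E143 (r,kernel):
  L0 @0x17[12] → 0x4D007  P=1,RW=1,US=1,PS=0
  L1 @0x4D[28] → 0x4E007  P=1,RW=1,US=1,PS=0
  L2 @0x4E[22] → 0x4F007  P=1,RW=1,US=1,PS=0
  L3 @0x4F[14] → 0x51007  P=1,RW=1,US=1,PS=0
  → PA=0x51143  (4 entries read)

Entries read for #4: 4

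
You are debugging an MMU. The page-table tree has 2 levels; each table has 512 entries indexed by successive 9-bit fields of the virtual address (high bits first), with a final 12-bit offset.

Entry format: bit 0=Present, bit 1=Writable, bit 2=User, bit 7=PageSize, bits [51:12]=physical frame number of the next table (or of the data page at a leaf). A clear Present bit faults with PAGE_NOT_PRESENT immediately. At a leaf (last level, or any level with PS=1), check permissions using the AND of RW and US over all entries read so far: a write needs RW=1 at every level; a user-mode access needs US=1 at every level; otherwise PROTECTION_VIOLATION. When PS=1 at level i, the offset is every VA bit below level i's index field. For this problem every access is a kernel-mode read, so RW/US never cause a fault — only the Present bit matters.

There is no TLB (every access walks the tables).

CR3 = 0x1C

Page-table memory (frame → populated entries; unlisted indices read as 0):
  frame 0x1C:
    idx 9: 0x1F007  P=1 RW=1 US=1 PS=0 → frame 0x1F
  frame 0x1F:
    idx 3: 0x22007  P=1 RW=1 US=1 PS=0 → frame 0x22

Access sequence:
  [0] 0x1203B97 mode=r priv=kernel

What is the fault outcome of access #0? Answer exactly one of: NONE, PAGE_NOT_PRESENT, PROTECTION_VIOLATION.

Walk each access:
#0 VA=0x1203B97 (r,kernel):
  L0: frame=0x1C idx=9 entry=0x1F007 [P=1 RW=1 US=1 PS=0]
  L1: frame=0x1F idx=3 entry=0x22007 [P=1 RW=1 US=1 PS=0]
  → PA=0x22B97  (2 entries read)

Access #0 fault: NONE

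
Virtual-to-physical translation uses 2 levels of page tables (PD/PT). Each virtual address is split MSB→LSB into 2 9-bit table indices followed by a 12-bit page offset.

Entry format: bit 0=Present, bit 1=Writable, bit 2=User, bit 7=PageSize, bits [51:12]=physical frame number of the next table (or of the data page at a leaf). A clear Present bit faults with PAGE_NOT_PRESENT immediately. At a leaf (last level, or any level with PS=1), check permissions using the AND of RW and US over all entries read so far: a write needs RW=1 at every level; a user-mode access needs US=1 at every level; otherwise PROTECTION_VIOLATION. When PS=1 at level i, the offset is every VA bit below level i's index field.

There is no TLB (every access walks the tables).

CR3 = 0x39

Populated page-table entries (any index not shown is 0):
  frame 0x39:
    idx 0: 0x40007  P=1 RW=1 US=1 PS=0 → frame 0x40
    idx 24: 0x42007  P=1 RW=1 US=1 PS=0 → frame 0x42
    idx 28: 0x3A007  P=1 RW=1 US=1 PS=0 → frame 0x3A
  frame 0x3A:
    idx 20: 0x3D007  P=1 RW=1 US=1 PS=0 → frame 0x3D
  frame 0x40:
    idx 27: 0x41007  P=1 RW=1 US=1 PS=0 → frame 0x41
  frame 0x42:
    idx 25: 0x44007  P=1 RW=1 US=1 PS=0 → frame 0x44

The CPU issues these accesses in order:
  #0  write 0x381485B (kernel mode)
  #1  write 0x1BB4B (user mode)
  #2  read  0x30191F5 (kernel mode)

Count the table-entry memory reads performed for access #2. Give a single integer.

Per-access translation:
#0 VA=0x381485B (w,kernel):
  L0: frame=0x39 idx=28 entry=0x3A007 [P=1 RW=1 US=1 PS=0]
  L1: frame=0x3A idx=20 entry=0x3D007 [P=1 RW=1 US=1 PS=0]
  ✓ 0x3D85B  — 2 lookups
#1 VA=0x1BB4B (w,user):
  L0: frame=0x39 idx=0 entry=0x40007 [P=1 RW=1 US=1 PS=0]
  L1: frame=0x40 idx=27 entry=0x41007 [P=1 RW=1 US=1 PS=0]
  ✓ 0x41B4B  — 2 lookups
#2 VA=0x30191F5 (r,kernel):
  L0: frame=0x39 idx=24 entry=0x42007 [P=1 RW=1 US=1 PS=0]
  L1: frame=0x42 idx=25 entry=0x44007 [P=1 RW=1 US=1 PS=0]
  ✓ 0x441F5  — 2 lookups

Entries read for #2: 2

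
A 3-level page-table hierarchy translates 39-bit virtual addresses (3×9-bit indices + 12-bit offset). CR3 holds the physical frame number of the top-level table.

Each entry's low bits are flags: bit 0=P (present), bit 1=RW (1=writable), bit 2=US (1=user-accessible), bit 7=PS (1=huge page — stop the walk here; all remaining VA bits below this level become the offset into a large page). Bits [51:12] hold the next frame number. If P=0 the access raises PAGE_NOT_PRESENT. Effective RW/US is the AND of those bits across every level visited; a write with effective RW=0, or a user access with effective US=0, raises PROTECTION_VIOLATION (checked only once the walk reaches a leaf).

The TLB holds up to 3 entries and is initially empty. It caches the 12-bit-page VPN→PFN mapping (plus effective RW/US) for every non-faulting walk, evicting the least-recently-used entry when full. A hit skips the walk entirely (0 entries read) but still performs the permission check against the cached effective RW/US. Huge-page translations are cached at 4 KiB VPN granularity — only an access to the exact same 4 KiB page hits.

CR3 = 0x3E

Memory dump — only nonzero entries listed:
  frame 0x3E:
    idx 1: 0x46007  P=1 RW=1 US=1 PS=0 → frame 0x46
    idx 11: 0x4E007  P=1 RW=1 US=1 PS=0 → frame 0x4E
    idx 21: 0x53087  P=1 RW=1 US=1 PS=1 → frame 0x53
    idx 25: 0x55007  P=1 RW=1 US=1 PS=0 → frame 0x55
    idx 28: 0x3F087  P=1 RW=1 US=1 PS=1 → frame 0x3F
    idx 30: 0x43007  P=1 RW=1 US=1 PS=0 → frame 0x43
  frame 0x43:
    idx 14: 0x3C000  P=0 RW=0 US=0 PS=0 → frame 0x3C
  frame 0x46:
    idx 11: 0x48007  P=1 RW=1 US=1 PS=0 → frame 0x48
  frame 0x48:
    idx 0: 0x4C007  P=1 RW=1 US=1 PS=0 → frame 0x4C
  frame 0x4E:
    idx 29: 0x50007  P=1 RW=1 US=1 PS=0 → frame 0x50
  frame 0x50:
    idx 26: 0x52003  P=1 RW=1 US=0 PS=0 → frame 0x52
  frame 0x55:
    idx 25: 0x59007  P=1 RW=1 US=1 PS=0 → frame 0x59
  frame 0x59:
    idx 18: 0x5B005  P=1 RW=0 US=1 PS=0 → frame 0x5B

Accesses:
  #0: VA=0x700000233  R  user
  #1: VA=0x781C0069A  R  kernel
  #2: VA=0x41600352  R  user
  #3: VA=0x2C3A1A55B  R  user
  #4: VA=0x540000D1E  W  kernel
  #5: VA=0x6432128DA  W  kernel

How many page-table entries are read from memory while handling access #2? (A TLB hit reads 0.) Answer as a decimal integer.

Per-access translation:
#0 VA=0x700000233 (r,user):
  [0] read 0x3E idx=28: raw=0x3F087 flags P=1 W=1 U=1 S=1
  ⇒ phys 0x3F233 (huge @L0)  [1 reads]
#1 VA=0x781C0069A (r,kernel):
  [0] read 0x3E idx=30: raw=0x43007 flags P=1 W=1 U=1 S=0
  [1] read 0x43 idx=14: raw=0x3C000 flags P=0 W=0 U=0 S=0
  ⇒ fault: PAGE_NOT_PRESENT  — 2 lookups
#2 VA=0x41600352 (r,user):
  [0] read 0x3E idx=1: raw=0x46007 flags P=1 W=1 U=1 S=0
  [1] read 0x46 idx=11: raw=0x48007 flags P=1 W=1 U=1 S=0
  [2] read 0x48 idx=0: raw=0x4C007 flags P=1 W=1 U=1 S=0
  ⇒ phys 0x4C352  [3 reads]
#3 VA=0x2C3A1A55B (r,user):
  [0] read 0x3E idx=11: raw=0x4E007 flags P=1 W=1 U=1 S=0
  [1] read 0x4E idx=29: raw=0x50007 flags P=1 W=1 U=1 S=0
  [2] read 0x50 idx=26: raw=0x52003 flags P=1 W=1 U=0 S=0
  ⇒ fault: PROTECTION_VIOLATION  — 3 lookups
#4 VA=0x540000D1E (w,kernel):
  [0] read 0x3E idx=21: raw=0x53087 flags P=1 W=1 U=1 S=1
  ⇒ phys 0x53D1E (huge @L0)  [1 reads]
#5 VA=0x6432128DA (w,kernel):
  [0] read 0x3E idx=25: raw=0x55007 flags P=1 W=1 U=1 S=0
  [1] read 0x55 idx=25: raw=0x59007 flags P=1 W=1 U=1 S=0
  [2] read 0x59 idx=18: raw=0x5B005 flags P=1 W=0 U=1 S=0
  ⇒ fault: PROTECTION_VIOLATION  — 3 lookups

Entries read for #2: 3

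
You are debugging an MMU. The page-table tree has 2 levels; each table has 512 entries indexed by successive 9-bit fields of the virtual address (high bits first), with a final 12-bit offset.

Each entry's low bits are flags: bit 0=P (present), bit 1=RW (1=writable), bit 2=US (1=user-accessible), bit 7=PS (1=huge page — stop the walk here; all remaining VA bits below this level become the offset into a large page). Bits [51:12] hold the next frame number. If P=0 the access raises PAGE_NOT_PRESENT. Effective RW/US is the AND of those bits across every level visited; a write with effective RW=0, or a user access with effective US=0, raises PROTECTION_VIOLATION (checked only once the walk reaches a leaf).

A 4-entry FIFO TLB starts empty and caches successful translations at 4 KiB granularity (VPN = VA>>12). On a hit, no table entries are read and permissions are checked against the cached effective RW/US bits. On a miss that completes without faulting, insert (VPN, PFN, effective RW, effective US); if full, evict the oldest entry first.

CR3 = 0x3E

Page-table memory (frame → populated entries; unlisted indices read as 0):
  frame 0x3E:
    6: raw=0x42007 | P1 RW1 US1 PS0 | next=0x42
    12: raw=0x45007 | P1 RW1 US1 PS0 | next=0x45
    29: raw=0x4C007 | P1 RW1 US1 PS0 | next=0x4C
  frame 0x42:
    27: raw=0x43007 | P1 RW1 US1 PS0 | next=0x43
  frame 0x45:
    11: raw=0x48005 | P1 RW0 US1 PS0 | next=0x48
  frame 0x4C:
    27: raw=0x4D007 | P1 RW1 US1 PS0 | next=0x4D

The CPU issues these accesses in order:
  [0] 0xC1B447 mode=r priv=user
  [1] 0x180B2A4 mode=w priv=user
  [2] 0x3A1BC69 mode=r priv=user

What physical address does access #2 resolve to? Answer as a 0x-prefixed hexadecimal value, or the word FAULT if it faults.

Trace:
#0 VA=0xC1B447 (r,user):
  L0: frame=0x3E idx=6 entry=0x42007 [P=1 RW=1 US=1 PS=0]
  L1: frame=0x42 idx=27 entry=0x43007 [P=1 RW=1 US=1 PS=0]
  ✓ 0x43447  — 2 lookups
#1 VA=0x180B2A4 (w,user):
  L0: frame=0x3E idx=12 entry=0x45007 [P=1 RW=1 US=1 PS=0]
  L1: frame=0x45 idx=11 entry=0x48005 [P=1 RW=0 US=1 PS=0]
  ✗ PROTECTION_VIOLATION  [2 reads]
#2 VA=0x3A1BC69 (r,user):
  L0: frame=0x3E idx=29 entry=0x4C007 [P=1 RW=1 US=1 PS=0]
  L1: frame=0x4C idx=27 entry=0x4D007 [P=1 RW=1 US=1 PS=0]
  ✓ 0x4DC69  — 2 lookups

Access #2 PA: 0x4DC69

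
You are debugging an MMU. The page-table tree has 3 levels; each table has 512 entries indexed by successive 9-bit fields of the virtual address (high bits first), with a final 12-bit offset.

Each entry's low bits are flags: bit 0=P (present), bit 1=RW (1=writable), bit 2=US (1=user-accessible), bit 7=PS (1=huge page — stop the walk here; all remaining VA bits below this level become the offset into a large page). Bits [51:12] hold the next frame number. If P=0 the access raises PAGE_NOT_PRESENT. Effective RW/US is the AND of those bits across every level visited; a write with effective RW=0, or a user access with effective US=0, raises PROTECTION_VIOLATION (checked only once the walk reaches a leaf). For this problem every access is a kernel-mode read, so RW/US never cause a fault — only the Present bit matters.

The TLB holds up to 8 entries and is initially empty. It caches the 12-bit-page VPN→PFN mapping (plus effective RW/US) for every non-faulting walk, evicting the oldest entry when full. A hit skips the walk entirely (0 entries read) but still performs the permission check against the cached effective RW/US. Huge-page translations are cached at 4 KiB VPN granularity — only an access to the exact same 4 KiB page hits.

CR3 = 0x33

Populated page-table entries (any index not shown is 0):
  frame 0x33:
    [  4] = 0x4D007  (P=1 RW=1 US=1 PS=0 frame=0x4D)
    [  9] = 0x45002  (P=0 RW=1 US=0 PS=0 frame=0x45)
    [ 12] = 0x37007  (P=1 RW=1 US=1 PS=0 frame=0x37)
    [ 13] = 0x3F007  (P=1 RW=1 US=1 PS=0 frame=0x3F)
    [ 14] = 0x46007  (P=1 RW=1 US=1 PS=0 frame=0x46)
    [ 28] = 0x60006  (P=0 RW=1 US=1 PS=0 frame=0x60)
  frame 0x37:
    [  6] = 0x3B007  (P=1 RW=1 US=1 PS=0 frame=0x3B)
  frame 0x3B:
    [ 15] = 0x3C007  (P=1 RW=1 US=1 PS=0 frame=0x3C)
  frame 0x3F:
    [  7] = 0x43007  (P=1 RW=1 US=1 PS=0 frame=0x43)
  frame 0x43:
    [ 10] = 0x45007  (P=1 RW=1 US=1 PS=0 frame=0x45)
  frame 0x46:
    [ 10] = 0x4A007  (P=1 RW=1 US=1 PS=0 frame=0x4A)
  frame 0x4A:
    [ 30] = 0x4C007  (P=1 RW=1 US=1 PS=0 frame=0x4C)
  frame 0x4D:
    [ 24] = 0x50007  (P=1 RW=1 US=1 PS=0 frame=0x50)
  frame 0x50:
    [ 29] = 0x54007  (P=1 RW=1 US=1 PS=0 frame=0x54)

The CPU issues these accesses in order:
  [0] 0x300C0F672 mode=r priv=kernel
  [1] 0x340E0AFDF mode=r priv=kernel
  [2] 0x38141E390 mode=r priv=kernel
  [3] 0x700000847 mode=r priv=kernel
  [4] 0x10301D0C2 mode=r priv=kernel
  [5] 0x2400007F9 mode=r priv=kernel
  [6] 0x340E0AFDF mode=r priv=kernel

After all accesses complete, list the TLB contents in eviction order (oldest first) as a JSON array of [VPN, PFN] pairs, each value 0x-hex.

Per-access translation:
#0 VA=0x300C0F672 (r,kernel):
  [0] read 0x33 idx=12: raw=0x37007 flags P=1 W=1 U=1 S=0
  [1] read 0x37 idx=6: raw=0x3B007 flags P=1 W=1 U=1 S=0
  [2] read 0x3B idx=15: raw=0x3C007 flags P=1 W=1 U=1 S=0
  ✓ 0x3C672  — 3 lookups
#1 VA=0x340E0AFDF (r,kernel):
  [0] read 0x33 idx=13: raw=0x3F007 flags P=1 W=1 U=1 S=0
  [1] read 0x3F idx=7: raw=0x43007 flags P=1 W=1 U=1 S=0
  [2] read 0x43 idx=10: raw=0x45007 flags P=1 W=1 U=1 S=0
  ✓ 0x45FDF  — 3 lookups
#2 VA=0x38141E390 (r,kernel):
  [0] read 0x33 idx=14: raw=0x46007 flags P=1 W=1 U=1 S=0
  [1] read 0x46 idx=10: raw=0x4A007 flags P=1 W=1 U=1 S=0
  [2] read 0x4A idx=30: raw=0x4C007 flags P=1 W=1 U=1 S=0
  ✓ 0x4C390  — 3 lookups
#3 VA=0x700000847 (r,kernel):
  [0] read 0x33 idx=28: raw=0x60006 flags P=0 W=1 U=1 S=0
  → PAGE_NOT_PRESENT  (1 entries read)
#4 VA=0x10301D0C2 (r,kernel):
  [0] read 0x33 idx=4: raw=0x4D007 flags P=1 W=1 U=1 S=0
  [1] read 0x4D idx=24: raw=0x50007 flags P=1 W=1 U=1 S=0
  [2] read 0x50 idx=29: raw=0x54007 flags P=1 W=1 U=1 S=0
  ✓ 0x540C2  — 3 lookups
#5 VA=0x2400007F9 (r,kernel):
  [0] read 0x33 idx=9: raw=0x45002 flags P=0 W=1 U=0 S=0
  → PAGE_NOT_PRESENT  (1 entries read)
#6 VA=0x340E0AFDF (r,kernel):
  TLB hit vpn=0x340E0A → PA=0x45FDF

TLB: [["0x300C0F", "0x3C"], ["0x340E0A", "0x45"], ["0x38141E", "0x4C"], ["0x10301D", "0x54"]]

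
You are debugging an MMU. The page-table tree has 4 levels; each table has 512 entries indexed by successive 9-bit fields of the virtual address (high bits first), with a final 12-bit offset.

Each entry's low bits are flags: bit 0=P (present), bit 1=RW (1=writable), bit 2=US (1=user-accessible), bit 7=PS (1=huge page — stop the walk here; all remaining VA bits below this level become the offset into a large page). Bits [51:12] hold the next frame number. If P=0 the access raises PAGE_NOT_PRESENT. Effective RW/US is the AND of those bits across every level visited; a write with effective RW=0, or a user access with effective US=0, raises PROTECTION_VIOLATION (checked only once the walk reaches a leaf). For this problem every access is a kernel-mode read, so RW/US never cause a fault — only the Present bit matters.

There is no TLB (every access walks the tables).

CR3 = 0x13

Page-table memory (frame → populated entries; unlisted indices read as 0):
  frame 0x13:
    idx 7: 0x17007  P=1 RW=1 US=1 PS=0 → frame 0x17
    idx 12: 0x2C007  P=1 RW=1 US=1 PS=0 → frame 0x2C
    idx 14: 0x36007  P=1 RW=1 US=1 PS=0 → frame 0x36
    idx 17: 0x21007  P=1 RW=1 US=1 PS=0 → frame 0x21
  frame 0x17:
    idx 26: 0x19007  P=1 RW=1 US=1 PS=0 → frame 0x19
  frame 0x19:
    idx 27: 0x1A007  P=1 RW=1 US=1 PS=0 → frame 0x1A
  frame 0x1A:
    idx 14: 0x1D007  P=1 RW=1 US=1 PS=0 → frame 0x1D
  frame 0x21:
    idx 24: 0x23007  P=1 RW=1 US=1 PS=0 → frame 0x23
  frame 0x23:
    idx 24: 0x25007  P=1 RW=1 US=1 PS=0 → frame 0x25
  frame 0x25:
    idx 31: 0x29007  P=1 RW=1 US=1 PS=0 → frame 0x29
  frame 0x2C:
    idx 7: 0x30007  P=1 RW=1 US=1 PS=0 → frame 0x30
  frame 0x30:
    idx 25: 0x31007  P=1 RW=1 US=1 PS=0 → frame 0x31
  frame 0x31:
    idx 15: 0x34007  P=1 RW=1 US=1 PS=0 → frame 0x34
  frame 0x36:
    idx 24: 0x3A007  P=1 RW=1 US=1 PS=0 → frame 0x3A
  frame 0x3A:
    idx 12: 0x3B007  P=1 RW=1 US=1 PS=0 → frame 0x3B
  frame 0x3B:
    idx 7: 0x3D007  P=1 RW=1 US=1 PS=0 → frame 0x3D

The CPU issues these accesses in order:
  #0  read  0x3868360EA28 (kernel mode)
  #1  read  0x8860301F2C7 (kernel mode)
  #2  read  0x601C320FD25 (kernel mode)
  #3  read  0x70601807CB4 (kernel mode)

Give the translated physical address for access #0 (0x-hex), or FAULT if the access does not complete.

Walk each access:
#0 VA=0x3868360EA28 (r,kernel):
  L0: frame=0x13 idx=7 entry=0x17007 [P=1 RW=1 US=1 PS=0]
  L1: frame=0x17 idx=26 entry=0x19007 [P=1 RW=1 US=1 PS=0]
  L2: frame=0x19 idx=27 entry=0x1A007 [P=1 RW=1 US=1 PS=0]
  L3: frame=0x1A idx=14 entry=0x1D007 [P=1 RW=1 US=1 PS=0]
  ✓ 0x1DA28  — 4 lookups
#1 VA=0x8860301F2C7 (r,kernel):
  L0: frame=0x13 idx=17 entry=0x21007 [P=1 RW=1 US=1 PS=0]
  L1: frame=0x21 idx=24 entry=0x23007 [P=1 RW=1 US=1 PS=0]
  L2: frame=0x23 idx=24 entry=0x25007 [P=1 RW=1 US=1 PS=0]
  L3: frame=0x25 idx=31 entry=0x29007 [P=1 RW=1 US=1 PS=0]
  ✓ 0x292C7  — 4 lookups
#2 VA=0x601C320FD25 (r,kernel):
  L0: frame=0x13 idx=12 entry=0x2C007 [P=1 RW=1 US=1 PS=0]
  L1: frame=0x2C idx=7 entry=0x30007 [P=1 RW=1 US=1 PS=0]
  L2: frame=0x30 idx=25 entry=0x31007 [P=1 RW=1 US=1 PS=0]
  L3: frame=0x31 idx=15 entry=0x34007 [P=1 RW=1 US=1 PS=0]
  ✓ 0x34D25  — 4 lookups
#3 VA=0x70601807CB4 (r,kernel):
  L0: frame=0x13 idx=14 entry=0x36007 [P=1 RW=1 US=1 PS=0]
  L1: frame=0x36 idx=24 entry=0x3A007 [P=1 RW=1 US=1 PS=0]
  L2: frame=0x3A idx=12 entry=0x3B007 [P=1 RW=1 US=1 PS=0]
  L3: frame=0x3B idx=7 entry=0x3D007 [P=1 RW=1 US=1 PS=0]
  ✓ 0x3DCB4  — 4 lookups

Access #0 PA: 0x1DA28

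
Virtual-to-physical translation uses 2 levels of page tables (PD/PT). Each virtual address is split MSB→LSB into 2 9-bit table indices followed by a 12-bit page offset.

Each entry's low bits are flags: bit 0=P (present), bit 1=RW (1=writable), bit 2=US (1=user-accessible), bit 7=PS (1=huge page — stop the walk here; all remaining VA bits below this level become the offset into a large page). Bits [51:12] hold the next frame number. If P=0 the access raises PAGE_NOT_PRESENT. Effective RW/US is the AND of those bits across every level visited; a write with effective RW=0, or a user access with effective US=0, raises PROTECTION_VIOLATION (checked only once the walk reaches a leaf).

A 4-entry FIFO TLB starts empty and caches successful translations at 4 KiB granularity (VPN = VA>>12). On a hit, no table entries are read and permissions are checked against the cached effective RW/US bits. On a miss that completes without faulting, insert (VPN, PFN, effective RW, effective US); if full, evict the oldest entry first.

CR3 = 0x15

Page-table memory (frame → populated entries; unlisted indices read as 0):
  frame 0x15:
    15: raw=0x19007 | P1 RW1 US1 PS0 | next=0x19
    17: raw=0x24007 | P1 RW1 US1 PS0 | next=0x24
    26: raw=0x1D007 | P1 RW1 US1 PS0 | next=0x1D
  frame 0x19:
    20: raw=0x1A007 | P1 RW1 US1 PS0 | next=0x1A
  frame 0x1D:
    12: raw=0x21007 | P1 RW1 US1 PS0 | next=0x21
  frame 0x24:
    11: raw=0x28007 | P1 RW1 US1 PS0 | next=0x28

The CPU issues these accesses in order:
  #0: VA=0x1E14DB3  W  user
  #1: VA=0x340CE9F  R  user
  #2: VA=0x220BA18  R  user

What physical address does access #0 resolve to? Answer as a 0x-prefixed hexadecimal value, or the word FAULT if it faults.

Trace:
#0 VA=0x1E14DB3 (w,user):
  L0: frame=0x15 idx=15 entry=0x19007 [P=1 RW=1 US=1 PS=0]
  L1: frame=0x19 idx=20 entry=0x1A007 [P=1 RW=1 US=1 PS=0]
  ✓ 0x1ADB3  — 2 lookups
#1 VA=0x340CE9F (r,user):
  L0: frame=0x15 idx=26 entry=0x1D007 [P=1 RW=1 US=1 PS=0]
  L1: frame=0x1D idx=12 entry=0x21007 [P=1 RW=1 US=1 PS=0]
  ✓ 0x21E9F  — 2 lookups
#2 VA=0x220BA18 (r,user):
  L0: frame=0x15 idx=17 entry=0x24007 [P=1 RW=1 US=1 PS=0]
  L1: frame=0x24 idx=11 entry=0x28007 [P=1 RW=1 US=1 PS=0]
  ✓ 0x28A18  — 2 lookups

Access #0 PA: 0x1ADB3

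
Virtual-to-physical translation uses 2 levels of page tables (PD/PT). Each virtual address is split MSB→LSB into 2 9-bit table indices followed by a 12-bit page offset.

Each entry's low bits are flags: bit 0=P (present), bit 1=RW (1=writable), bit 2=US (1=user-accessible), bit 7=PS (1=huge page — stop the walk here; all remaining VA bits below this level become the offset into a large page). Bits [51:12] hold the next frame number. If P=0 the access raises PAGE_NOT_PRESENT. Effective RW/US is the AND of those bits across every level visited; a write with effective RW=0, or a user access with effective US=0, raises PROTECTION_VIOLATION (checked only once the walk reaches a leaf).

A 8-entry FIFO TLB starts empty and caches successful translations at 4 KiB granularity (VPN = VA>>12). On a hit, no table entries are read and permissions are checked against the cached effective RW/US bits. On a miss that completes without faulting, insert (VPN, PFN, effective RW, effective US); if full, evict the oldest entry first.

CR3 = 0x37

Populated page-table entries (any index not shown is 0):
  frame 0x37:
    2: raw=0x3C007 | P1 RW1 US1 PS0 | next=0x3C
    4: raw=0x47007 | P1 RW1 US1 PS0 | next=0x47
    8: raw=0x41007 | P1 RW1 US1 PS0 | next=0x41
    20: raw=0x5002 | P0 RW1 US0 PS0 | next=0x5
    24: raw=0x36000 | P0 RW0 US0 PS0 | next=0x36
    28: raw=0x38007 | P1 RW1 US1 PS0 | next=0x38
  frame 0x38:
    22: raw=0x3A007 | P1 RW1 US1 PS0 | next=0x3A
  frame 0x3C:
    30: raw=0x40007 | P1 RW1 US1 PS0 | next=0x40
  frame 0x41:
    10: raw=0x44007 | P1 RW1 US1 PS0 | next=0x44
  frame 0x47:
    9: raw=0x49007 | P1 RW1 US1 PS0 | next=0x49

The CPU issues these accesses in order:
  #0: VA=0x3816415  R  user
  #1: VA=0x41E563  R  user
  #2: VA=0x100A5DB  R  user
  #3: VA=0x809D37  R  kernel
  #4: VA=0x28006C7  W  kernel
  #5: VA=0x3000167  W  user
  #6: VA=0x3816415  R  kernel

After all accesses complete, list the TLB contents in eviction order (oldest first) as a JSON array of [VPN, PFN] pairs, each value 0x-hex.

Trace:
#0 VA=0x3816415 (r,user):
  L0 @0x37[28] → 0x38007  P=1,RW=1,US=1,PS=0
  L1 @0x38[22] → 0x3A007  P=1,RW=1,US=1,PS=0
  → PA=0x3A415  (2 entries read)
#1 VA=0x41E563 (r,user):
  L0 @0x37[2] → 0x3C007  P=1,RW=1,US=1,PS=0
  L1 @0x3C[30] → 0x40007  P=1,RW=1,US=1,PS=0
  → PA=0x40563  (2 entries read)
#2 VA=0x100A5DB (r,user):
  L0 @0x37[8] → 0x41007  P=1,RW=1,US=1,PS=0
  L1 @0x41[10] → 0x44007  P=1,RW=1,US=1,PS=0
  → PA=0x445DB  (2 entries read)
#3 VA=0x809D37 (r,kernel):
  L0 @0x37[4] → 0x47007  P=1,RW=1,US=1,PS=0
  L1 @0x47[9] → 0x49007  P=1,RW=1,US=1,PS=0
  → PA=0x49D37  (2 entries read)
#4 VA=0x28006C7 (w,kernel):
  L0 @0x37[20] → 0x5002  P=0,RW=1,US=0,PS=0
  ⇒ fault: PAGE_NOT_PRESENT  — 1 lookups
#5 VA=0x3000167 (w,user):
  L0 @0x37[24] → 0x36000  P=0,RW=0,US=0,PS=0
  ⇒ fault: PAGE_NOT_PRESENT  — 1 lookups
#6 VA=0x3816415 (r,kernel):
  TLB hit vpn=0x3816 → PA=0x3A415

TLB: [["0x3816", "0x3A"], ["0x41E", "0x40"], ["0x100A", "0x44"], ["0x809", "0x49"]]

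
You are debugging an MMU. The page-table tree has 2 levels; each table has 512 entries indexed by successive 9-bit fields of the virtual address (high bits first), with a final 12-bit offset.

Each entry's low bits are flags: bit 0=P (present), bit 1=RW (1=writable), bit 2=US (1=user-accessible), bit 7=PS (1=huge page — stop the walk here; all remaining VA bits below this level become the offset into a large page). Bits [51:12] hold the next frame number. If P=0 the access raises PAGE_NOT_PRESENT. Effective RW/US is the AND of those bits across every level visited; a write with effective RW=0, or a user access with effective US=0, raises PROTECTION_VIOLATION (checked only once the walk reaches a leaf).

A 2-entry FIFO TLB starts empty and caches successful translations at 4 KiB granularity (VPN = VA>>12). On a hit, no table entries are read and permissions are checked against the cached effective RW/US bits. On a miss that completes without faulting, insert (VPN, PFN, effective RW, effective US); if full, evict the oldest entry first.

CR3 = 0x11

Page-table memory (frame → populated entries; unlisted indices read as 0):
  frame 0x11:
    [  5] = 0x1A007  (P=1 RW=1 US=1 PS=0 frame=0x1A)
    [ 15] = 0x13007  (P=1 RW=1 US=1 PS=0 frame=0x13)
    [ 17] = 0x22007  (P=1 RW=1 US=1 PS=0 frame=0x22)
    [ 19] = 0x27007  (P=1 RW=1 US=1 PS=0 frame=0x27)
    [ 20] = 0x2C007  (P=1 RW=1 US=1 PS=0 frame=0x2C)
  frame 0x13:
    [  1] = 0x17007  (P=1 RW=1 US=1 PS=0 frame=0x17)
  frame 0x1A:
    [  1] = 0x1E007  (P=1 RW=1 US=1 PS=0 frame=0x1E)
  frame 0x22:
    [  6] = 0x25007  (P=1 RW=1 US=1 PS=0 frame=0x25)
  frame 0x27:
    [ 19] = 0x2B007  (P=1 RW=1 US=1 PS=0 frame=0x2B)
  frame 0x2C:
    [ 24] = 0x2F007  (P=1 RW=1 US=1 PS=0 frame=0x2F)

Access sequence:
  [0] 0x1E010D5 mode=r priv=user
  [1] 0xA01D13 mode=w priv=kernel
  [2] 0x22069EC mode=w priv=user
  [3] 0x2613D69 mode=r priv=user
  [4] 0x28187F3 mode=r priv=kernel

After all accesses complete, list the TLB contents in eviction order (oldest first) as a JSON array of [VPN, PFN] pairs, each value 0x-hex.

Trace:
#0 VA=0x1E010D5 (r,user):
  lvl0: tbl 0x11, slot 15 ⇒ 0x13007 (P1/RW1/US1/PS0)
  lvl1: tbl 0x13, slot 1 ⇒ 0x17007 (P1/RW1/US1/PS0)
  ⇒ phys 0x170D5  [2 reads]
#1 VA=0xA01D13 (w,kernel):
  lvl0: tbl 0x11, slot 5 ⇒ 0x1A007 (P1/RW1/US1/PS0)
  lvl1: tbl 0x1A, slot 1 ⇒ 0x1E007 (P1/RW1/US1/PS0)
  ⇒ phys 0x1ED13  [2 reads]
#2 VA=0x22069EC (w,user):
  lvl0: tbl 0x11, slot 17 ⇒ 0x22007 (P1/RW1/US1/PS0)
  lvl1: tbl 0x22, slot 6 ⇒ 0x25007 (P1/RW1/US1/PS0)
  ⇒ phys 0x259EC  [2 reads]
#3 VA=0x2613D69 (r,user):
  lvl0: tbl 0x11, slot 19 ⇒ 0x27007 (P1/RW1/US1/PS0)
  lvl1: tbl 0x27, slot 19 ⇒ 0x2B007 (P1/RW1/US1/PS0)
  ⇒ phys 0x2BD69  [2 reads]
#4 VA=0x28187F3 (r,kernel):
  lvl0: tbl 0x11, slot 20 ⇒ 0x2C007 (P1/RW1/US1/PS0)
  lvl1: tbl 0x2C, slot 24 ⇒ 0x2F007 (P1/RW1/US1/PS0)
  ⇒ phys 0x2F7F3  [2 reads]

TLB: [["0x2613", "0x2B"], ["0x2818", "0x2F"]]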